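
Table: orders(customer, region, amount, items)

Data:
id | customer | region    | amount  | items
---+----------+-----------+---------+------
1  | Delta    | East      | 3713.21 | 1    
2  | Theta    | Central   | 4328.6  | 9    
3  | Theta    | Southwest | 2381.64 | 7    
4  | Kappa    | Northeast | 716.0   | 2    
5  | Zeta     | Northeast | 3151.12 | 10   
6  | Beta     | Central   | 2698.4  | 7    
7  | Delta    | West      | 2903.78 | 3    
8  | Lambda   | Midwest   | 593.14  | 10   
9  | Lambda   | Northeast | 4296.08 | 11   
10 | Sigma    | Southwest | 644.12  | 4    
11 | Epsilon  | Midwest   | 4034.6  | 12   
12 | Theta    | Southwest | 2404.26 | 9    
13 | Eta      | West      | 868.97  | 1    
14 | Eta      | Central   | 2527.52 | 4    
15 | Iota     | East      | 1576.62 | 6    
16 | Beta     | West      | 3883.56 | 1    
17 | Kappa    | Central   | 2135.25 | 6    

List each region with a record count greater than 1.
SELECT region, COUNT(*) as cnt
FROM orders
GROUP BY region
HAVING COUNT(*) > 1

Result:
  Central: 4
  East: 2
  Midwest: 2
  Northeast: 3
  Southwest: 3
  West: 3

Note: HAVING filters groups after aggregation, WHERE filters rows before.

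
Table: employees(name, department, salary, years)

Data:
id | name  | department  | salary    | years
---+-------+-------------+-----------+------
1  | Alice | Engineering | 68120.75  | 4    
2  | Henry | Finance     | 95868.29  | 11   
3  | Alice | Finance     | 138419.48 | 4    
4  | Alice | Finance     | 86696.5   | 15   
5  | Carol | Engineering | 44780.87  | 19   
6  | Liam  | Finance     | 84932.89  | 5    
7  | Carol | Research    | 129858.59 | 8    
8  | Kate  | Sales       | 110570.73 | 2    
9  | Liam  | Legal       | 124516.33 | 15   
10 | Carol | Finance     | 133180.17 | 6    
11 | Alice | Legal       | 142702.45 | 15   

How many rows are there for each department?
SELECT department, COUNT(*) as count
FROM employees
GROUP BY department

Result:
  Engineering: 2
  Finance: 5
  Legal: 2
  Research: 1
  Sales: 1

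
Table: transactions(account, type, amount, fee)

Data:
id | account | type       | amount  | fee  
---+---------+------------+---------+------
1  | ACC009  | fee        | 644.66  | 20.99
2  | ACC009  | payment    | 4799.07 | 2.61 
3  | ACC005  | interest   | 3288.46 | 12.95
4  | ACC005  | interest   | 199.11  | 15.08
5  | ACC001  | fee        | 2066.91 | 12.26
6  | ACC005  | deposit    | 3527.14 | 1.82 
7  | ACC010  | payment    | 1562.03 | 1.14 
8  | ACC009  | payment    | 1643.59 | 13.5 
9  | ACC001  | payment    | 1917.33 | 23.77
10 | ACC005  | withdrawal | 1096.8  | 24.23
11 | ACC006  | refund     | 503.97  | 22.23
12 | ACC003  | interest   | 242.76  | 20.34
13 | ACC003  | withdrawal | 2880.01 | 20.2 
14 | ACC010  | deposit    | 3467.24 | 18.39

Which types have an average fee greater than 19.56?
SELECT type, AVG(fee)
FROM transactions
GROUP BY type
HAVING AVG(fee) > 19.56

Result:
  refund: avg=22.23
  withdrawal: avg=22.22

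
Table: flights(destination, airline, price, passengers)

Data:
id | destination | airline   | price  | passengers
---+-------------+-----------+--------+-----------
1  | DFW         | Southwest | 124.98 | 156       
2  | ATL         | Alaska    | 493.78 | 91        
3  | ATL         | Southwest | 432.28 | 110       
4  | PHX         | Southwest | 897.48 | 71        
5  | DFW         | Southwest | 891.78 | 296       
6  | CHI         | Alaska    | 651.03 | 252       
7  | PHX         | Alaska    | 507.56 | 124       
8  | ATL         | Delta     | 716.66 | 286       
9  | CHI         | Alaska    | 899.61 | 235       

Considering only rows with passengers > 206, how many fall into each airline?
SELECT airline, COUNT(*)
FROM flights
WHERE passengers > 206
GROUP BY airline

Note: WHERE filters rows before grouping.

Result:
  Alaska: 2
  Delta: 1
  Southwest: 1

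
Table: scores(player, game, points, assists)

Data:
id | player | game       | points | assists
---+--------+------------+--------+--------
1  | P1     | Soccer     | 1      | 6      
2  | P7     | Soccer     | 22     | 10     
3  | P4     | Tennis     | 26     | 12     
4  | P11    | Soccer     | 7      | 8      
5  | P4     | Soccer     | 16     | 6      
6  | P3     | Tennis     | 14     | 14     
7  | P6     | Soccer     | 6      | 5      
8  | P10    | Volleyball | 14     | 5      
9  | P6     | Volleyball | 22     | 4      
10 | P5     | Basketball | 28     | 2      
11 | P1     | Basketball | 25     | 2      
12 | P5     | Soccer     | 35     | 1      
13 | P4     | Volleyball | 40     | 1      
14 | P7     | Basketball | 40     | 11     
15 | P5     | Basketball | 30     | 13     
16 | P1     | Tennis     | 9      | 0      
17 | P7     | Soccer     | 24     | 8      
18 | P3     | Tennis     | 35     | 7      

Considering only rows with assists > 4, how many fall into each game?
SELECT game, COUNT(*)
FROM scores
WHERE assists > 4
GROUP BY game

Note: WHERE filters rows before grouping.

Result:
  Basketball: 2
  Soccer: 6
  Tennis: 3
  Volleyball: 1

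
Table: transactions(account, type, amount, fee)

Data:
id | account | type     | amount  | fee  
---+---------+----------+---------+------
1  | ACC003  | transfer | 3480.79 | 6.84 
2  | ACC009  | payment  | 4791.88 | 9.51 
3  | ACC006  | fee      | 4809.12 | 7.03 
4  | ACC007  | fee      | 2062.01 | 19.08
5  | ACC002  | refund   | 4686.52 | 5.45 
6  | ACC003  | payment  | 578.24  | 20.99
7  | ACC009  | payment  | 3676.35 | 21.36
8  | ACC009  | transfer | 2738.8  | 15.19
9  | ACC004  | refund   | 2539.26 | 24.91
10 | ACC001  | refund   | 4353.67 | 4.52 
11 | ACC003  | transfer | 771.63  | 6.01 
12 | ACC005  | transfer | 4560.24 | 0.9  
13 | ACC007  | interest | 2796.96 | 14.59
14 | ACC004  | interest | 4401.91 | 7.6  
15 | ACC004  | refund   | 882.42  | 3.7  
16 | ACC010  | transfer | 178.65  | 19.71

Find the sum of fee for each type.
SELECT type, SUM(fee) as result
FROM transactions
GROUP BY type

Result:
  fee: 26.11
  interest: 22.19
  payment: 51.86
  refund: 38.58
  transfer: 48.65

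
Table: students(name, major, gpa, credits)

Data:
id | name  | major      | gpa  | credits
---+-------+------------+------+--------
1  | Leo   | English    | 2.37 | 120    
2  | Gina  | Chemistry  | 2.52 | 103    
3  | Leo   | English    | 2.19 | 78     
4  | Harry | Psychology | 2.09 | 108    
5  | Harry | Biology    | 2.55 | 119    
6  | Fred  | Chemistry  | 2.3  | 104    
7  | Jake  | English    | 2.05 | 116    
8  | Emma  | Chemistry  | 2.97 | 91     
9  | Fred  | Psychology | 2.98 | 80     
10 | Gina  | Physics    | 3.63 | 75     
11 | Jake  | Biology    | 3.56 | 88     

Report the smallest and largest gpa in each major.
SELECT major, MIN(gpa), MAX(gpa)
FROM students
GROUP BY major

Result:
  Biology: min=2.55, max=3.56
  Chemistry: min=2.30, max=2.97
  English: min=2.05, max=2.37
  Physics: min=3.63, max=3.63
  Psychology: min=2.09, max=2.98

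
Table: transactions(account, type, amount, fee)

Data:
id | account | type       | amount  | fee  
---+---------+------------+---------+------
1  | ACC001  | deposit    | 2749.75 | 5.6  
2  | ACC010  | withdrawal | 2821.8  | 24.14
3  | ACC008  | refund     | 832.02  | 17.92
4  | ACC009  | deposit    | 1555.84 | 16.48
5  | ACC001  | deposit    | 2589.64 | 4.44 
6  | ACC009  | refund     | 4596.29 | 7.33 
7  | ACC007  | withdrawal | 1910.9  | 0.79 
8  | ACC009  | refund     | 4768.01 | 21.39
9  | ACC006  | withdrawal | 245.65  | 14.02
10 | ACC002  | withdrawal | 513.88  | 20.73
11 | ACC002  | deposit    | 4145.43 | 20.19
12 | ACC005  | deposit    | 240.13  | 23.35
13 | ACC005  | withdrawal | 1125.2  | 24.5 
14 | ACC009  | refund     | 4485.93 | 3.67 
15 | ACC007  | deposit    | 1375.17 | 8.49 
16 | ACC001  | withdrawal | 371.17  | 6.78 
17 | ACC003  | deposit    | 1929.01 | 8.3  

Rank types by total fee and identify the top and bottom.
SELECT type, SUM(fee)
FROM transactions
GROUP BY type
ORDER BY SUM(fee)

All groups:
  refund: 50.31
  deposit: 86.85
  withdrawal: 90.96

Highest: withdrawal (90.96)
Lowest: refund (50.31)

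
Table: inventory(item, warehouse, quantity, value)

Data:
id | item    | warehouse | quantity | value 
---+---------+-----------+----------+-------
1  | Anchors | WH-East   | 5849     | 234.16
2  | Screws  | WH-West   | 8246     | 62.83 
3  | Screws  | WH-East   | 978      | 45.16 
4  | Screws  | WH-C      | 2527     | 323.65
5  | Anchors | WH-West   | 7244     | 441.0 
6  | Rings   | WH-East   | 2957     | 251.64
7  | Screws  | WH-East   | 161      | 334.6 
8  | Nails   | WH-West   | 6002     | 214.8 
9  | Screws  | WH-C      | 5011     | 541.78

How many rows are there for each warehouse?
SELECT warehouse, COUNT(*) as count
FROM inventory
GROUP BY warehouse

Result:
  WH-C: 2
  WH-East: 4
  WH-West: 3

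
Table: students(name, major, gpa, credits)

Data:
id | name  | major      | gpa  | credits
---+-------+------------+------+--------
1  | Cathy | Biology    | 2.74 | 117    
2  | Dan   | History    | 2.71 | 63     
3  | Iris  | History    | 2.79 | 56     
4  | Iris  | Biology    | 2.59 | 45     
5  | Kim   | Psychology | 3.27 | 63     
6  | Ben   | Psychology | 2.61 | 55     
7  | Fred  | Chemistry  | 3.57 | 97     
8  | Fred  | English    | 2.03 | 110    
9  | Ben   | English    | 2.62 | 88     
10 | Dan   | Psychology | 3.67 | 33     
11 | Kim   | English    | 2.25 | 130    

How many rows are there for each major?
SELECT major, COUNT(*) as count
FROM students
GROUP BY major

Result:
  Biology: 2
  Chemistry: 1
  English: 3
  History: 2
  Psychology: 3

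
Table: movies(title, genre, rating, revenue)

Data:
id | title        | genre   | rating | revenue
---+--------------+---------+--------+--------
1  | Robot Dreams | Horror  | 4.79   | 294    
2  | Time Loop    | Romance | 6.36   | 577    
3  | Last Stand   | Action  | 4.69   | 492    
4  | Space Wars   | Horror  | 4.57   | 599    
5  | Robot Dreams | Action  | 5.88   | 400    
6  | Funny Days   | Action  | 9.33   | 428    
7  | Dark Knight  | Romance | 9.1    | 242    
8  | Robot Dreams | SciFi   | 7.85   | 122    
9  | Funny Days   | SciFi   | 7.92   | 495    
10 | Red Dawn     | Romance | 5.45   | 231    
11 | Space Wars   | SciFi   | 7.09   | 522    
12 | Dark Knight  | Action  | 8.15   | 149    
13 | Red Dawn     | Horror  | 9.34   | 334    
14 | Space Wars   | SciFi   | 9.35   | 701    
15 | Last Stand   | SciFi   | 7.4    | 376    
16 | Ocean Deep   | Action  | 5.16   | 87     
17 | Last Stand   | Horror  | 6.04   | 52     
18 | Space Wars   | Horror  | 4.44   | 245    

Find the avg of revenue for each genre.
SELECT genre, AVG(revenue) as result
FROM movies
GROUP BY genre

Result:
  Action: 311.20
  Horror: 304.80
  Romance: 350.00
  SciFi: 443.20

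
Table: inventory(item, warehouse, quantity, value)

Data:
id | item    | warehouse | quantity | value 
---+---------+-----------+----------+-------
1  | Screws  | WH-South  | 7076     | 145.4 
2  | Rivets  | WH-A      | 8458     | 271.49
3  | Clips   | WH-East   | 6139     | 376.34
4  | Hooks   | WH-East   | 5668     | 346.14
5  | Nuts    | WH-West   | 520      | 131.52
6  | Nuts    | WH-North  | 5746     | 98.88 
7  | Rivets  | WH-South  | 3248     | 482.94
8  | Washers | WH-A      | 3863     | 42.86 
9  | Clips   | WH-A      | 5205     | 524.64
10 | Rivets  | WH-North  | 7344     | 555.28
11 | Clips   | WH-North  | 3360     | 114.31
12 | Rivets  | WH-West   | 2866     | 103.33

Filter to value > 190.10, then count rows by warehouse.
SELECT warehouse, COUNT(*)
FROM inventory
WHERE value > 190.10
GROUP BY warehouse

Note: WHERE filters rows before grouping.

Result:
  WH-A: 2
  WH-East: 2
  WH-North: 1
  WH-South: 1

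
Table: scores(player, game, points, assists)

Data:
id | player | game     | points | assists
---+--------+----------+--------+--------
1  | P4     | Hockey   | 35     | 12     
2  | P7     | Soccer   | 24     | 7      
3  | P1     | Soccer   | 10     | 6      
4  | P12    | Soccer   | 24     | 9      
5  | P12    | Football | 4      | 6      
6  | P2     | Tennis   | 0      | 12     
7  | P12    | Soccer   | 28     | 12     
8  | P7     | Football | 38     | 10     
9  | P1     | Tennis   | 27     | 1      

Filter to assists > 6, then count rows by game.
SELECT game, COUNT(*)
FROM scores
WHERE assists > 6
GROUP BY game

Note: WHERE filters rows before grouping.

Result:
  Football: 1
  Hockey: 1
  Soccer: 3
  Tennis: 1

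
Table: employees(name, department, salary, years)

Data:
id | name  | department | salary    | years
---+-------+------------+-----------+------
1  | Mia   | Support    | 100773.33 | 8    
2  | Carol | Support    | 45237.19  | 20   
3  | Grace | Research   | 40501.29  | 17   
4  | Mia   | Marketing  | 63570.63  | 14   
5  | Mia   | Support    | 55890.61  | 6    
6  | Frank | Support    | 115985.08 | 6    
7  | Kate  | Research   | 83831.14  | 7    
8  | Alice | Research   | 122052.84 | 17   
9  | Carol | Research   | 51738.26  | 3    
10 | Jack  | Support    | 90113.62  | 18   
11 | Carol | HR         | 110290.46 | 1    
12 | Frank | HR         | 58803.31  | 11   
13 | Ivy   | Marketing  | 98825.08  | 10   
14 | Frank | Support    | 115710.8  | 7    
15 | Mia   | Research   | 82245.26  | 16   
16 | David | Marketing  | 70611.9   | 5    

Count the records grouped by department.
SELECT department, COUNT(*) as count
FROM employees
GROUP BY department

Result:
  HR: 2
  Marketing: 3
  Research: 5
  Support: 6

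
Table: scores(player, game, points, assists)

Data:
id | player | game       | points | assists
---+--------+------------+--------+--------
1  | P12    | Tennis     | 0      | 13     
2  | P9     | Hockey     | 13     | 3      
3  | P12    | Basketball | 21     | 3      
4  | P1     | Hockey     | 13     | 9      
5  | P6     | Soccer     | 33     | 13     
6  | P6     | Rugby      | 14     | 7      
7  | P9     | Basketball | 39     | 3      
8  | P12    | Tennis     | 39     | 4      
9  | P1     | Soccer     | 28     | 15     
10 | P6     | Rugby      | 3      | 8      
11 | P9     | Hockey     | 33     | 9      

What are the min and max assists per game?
SELECT game, MIN(assists), MAX(assists)
FROM scores
GROUP BY game

Result:
  Basketball: min=3, max=3
  Hockey: min=3, max=9
  Rugby: min=7, max=8
  Soccer: min=13, max=15
  Tennis: min=4, max=13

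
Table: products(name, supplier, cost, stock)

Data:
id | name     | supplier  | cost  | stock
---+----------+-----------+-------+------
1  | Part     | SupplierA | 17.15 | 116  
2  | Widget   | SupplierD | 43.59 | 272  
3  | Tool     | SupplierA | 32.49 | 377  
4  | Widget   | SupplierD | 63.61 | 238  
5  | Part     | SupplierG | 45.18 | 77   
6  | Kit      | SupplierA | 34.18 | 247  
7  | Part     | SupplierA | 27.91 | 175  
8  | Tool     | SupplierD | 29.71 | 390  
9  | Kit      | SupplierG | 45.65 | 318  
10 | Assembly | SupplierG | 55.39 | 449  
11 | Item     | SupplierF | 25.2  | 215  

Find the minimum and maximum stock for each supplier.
SELECT supplier, MIN(stock), MAX(stock)
FROM products
GROUP BY supplier

Result:
  SupplierA: min=116, max=377
  SupplierD: min=238, max=390
  SupplierF: min=215, max=215
  SupplierG: min=77, max=449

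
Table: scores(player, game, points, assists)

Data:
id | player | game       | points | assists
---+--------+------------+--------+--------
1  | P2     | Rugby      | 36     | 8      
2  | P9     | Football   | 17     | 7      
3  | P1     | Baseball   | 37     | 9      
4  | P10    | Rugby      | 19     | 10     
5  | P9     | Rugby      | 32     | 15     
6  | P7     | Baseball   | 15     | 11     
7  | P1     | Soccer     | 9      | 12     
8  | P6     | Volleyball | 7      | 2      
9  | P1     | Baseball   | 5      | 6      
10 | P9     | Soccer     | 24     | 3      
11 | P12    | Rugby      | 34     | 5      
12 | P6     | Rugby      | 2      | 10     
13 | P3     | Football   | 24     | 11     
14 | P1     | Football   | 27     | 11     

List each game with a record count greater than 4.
SELECT game, COUNT(*) as cnt
FROM scores
GROUP BY game
HAVING COUNT(*) > 4

Result:
  Rugby: 5

Note: HAVING filters groups after aggregation, WHERE filters rows before.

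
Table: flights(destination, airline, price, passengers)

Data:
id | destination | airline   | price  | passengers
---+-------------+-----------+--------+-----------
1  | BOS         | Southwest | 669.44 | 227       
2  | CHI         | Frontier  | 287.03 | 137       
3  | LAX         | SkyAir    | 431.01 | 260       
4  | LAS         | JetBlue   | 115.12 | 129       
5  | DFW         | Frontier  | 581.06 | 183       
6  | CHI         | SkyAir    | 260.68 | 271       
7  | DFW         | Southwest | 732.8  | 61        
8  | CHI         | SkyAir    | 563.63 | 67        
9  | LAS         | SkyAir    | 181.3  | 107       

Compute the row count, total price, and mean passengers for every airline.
SELECT airline,
       COUNT(*) as cnt,
       SUM(price) as total_price,
       AVG(passengers) as avg_passengers
FROM flights
GROUP BY airline

Result:
  Frontier: 2 records, 868.09 total price, 160.00 avg passengers
  JetBlue: 1 records, 115.12 total price, 129.00 avg passengers
  SkyAir: 4 records, 1436.62 total price, 176.25 avg passengers
  Southwest: 2 records, 1402.24 total price, 144.00 avg passengers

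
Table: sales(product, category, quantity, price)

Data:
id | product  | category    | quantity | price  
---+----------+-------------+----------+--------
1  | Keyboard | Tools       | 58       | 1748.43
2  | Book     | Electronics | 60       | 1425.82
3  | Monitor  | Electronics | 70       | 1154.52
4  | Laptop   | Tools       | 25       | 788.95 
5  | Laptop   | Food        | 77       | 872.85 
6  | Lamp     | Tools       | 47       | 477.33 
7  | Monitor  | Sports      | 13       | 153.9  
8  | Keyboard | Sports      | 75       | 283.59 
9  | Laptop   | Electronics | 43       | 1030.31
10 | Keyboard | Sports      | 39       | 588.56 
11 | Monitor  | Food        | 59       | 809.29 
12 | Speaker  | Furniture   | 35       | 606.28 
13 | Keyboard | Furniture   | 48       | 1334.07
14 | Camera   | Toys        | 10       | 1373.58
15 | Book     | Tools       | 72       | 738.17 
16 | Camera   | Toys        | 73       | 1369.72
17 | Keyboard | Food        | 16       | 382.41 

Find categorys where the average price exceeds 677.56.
SELECT category, AVG(price)
FROM sales
GROUP BY category
HAVING AVG(price) > 677.56

Result:
  Electronics: avg=1203.55
  Food: avg=688.18
  Furniture: avg=970.18
  Tools: avg=938.22
  Toys: avg=1371.65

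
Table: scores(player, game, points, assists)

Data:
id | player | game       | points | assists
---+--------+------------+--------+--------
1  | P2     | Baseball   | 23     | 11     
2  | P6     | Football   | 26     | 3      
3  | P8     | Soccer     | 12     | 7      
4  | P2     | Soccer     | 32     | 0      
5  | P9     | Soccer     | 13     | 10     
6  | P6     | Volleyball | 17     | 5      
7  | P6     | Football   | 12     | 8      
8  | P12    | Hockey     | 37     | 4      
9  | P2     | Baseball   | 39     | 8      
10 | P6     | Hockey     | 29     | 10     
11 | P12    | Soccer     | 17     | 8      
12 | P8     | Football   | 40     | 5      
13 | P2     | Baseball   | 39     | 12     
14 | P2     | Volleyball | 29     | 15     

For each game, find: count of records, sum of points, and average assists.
SELECT game,
       COUNT(*) as cnt,
       SUM(points) as total_points,
       AVG(assists) as avg_assists
FROM scores
GROUP BY game

Result:
  Baseball: 3 records, 101 total points, 10.33 avg assists
  Football: 3 records, 78 total points, 5.33 avg assists
  Hockey: 2 records, 66 total points, 7.00 avg assists
  Soccer: 4 records, 74 total points, 6.25 avg assists
  Volleyball: 2 records, 46 total points, 10.00 avg assists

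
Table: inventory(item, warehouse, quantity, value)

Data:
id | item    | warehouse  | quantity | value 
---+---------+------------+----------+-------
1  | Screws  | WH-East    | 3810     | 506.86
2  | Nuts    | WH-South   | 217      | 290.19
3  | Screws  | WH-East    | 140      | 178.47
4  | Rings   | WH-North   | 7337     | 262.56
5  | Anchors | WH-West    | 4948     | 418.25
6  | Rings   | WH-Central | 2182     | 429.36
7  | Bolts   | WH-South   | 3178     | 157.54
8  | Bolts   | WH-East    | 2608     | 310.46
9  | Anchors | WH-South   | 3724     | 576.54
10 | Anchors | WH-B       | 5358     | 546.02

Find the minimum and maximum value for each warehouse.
SELECT warehouse, MIN(value), MAX(value)
FROM inventory
GROUP BY warehouse

Result:
  WH-B: min=546.02, max=546.02
  WH-Central: min=429.36, max=429.36
  WH-East: min=178.47, max=506.86
  WH-North: min=262.56, max=262.56
  WH-South: min=157.54, max=576.54
  WH-West: min=418.25, max=418.25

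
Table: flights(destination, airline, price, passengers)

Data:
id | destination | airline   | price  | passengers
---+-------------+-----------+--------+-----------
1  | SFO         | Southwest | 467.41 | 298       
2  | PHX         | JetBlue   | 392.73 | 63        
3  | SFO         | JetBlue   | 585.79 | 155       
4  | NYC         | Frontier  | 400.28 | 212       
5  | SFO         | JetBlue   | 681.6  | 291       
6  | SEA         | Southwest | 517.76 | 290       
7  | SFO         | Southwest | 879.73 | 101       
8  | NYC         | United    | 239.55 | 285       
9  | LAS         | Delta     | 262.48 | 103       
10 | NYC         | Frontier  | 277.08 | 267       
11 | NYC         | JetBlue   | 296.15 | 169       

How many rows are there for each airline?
SELECT airline, COUNT(*) as count
FROM flights
GROUP BY airline

Result:
  Delta: 1
  Frontier: 2
  JetBlue: 4
  Southwest: 3
  United: 1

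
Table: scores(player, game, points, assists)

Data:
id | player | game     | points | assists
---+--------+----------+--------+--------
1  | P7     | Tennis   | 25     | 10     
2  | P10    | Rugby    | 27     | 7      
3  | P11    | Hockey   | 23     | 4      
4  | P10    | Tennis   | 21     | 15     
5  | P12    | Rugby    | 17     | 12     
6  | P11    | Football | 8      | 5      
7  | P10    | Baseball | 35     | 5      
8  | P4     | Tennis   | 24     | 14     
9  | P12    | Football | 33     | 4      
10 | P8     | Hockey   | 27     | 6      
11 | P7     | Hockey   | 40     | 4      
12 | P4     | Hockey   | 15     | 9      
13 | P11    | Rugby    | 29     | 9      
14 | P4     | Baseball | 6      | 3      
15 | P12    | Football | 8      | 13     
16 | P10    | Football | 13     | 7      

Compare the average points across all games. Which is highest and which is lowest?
SELECT game, AVG(points)
FROM scores
GROUP BY game
ORDER BY AVG(points)

All groups:
  Football: 15.50
  Baseball: 20.50
  Tennis: 23.33
  Rugby: 24.33
  Hockey: 26.25

Highest: Hockey (26.25)
Lowest: Football (15.50)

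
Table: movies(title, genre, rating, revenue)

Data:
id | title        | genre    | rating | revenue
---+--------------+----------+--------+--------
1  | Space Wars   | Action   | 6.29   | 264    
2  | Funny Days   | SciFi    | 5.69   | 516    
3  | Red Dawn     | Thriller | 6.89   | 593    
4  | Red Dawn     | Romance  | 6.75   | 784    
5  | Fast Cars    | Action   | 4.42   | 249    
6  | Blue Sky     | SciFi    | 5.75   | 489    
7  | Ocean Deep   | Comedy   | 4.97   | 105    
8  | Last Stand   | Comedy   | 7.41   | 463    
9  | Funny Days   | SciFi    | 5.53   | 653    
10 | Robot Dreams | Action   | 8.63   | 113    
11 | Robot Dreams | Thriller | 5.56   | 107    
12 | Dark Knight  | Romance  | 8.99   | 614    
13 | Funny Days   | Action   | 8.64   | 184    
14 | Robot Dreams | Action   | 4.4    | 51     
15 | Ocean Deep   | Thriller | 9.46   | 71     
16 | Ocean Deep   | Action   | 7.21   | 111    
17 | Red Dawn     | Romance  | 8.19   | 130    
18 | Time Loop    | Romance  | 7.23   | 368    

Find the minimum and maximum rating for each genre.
SELECT genre, MIN(rating), MAX(rating)
FROM movies
GROUP BY genre

Result:
  Action: min=4.40, max=8.64
  Comedy: min=4.97, max=7.41
  Romance: min=6.75, max=8.99
  SciFi: min=5.53, max=5.75
  Thriller: min=5.56, max=9.46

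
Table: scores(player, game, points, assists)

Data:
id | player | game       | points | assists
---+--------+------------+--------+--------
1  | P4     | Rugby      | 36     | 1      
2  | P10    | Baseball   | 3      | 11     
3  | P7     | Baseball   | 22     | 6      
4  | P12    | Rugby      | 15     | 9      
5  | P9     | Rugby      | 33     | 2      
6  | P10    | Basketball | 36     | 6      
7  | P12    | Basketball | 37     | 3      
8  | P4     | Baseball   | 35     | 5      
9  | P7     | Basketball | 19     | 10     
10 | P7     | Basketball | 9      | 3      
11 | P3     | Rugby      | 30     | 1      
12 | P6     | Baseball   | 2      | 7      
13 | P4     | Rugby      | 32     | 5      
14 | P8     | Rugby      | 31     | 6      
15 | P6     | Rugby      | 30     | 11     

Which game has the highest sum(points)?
SELECT game, SUM(points) as val
FROM scores
GROUP BY game
ORDER BY val DESC
LIMIT 1

Result: Rugby with sum(points) = 207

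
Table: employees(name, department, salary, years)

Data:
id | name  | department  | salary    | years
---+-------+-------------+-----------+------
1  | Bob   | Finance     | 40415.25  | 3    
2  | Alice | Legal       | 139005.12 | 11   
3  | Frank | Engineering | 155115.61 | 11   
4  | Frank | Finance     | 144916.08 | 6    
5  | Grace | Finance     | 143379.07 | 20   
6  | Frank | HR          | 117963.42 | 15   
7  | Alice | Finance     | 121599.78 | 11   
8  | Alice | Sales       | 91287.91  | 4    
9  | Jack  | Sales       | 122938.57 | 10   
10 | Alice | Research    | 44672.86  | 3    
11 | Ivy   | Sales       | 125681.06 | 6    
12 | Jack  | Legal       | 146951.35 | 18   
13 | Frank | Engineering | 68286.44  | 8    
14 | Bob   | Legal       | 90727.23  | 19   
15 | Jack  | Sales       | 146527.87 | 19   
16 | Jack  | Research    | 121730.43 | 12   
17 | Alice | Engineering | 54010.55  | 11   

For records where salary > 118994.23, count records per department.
SELECT department, COUNT(*)
FROM employees
WHERE salary > 118994.23
GROUP BY department

Note: WHERE filters rows before grouping.

Result:
  Engineering: 1
  Finance: 3
  Legal: 2
  Research: 1
  Sales: 3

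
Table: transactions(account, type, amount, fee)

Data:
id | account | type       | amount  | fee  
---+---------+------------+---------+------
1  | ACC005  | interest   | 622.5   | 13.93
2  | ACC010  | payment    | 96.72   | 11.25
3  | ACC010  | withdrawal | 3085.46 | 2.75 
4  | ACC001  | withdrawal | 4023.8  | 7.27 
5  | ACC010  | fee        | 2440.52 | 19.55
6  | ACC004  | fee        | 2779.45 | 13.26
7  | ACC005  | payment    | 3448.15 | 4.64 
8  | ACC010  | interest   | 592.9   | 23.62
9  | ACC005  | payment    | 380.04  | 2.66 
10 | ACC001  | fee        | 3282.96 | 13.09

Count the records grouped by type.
SELECT type, COUNT(*) as count
FROM transactions
GROUP BY type

Result:
  fee: 3
  interest: 2
  payment: 3
  withdrawal: 2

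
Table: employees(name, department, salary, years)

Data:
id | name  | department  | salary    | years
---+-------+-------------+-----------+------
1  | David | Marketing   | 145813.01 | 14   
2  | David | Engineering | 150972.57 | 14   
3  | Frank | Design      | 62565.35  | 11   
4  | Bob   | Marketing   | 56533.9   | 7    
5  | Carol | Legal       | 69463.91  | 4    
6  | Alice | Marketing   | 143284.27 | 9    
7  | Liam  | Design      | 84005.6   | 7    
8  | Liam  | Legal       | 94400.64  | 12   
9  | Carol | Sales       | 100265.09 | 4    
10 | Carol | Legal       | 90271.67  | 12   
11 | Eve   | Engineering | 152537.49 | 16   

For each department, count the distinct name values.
SELECT department, COUNT(DISTINCT name)
FROM employees
GROUP BY department

Result:
  Design: 2 distinct
  Engineering: 2 distinct
  Legal: 2 distinct
  Marketing: 3 distinct
  Sales: 1 distinct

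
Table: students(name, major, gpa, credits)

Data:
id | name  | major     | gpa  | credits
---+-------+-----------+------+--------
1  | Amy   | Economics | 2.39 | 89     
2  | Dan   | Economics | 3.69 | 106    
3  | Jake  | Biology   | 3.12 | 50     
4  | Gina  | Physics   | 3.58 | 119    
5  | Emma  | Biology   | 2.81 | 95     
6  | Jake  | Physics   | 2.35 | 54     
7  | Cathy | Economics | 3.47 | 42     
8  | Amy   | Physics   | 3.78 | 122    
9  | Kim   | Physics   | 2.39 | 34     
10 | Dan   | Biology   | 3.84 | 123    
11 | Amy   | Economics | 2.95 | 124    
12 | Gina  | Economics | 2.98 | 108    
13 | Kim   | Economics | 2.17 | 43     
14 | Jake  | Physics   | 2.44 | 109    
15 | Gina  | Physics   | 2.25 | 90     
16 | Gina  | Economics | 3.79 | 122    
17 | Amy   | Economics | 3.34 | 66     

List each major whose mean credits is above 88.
SELECT major, AVG(credits)
FROM students
GROUP BY major
HAVING AVG(credits) > 88

Result:
  Biology: avg=89.33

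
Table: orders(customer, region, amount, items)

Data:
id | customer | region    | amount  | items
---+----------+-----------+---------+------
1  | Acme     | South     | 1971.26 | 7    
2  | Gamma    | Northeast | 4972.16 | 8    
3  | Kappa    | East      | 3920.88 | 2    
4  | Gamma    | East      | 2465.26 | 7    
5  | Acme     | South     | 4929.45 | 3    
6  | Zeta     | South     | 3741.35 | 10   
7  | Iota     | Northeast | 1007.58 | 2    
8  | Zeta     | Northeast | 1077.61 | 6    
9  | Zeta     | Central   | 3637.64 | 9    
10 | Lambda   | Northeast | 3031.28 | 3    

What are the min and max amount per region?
SELECT region, MIN(amount), MAX(amount)
FROM orders
GROUP BY region

Result:
  Central: min=3637.64, max=3637.64
  East: min=2465.26, max=3920.88
  Northeast: min=1007.58, max=4972.16
  South: min=1971.26, max=4929.45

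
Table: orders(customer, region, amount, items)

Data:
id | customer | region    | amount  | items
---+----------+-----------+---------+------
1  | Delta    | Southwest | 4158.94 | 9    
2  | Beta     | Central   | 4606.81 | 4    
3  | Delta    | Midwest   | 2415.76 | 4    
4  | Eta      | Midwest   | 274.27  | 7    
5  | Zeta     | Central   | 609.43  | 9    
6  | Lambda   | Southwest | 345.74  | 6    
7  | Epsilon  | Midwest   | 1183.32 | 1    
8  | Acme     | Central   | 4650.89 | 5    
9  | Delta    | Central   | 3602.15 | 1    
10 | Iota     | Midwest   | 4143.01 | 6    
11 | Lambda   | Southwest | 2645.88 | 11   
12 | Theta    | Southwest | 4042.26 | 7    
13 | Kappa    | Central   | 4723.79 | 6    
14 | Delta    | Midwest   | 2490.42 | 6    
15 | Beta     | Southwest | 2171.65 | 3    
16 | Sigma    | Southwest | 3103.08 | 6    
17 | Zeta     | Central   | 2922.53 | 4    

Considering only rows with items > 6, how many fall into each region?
SELECT region, COUNT(*)
FROM orders
WHERE items > 6
GROUP BY region

Note: WHERE filters rows before grouping.

Result:
  Central: 1
  Midwest: 1
  Southwest: 3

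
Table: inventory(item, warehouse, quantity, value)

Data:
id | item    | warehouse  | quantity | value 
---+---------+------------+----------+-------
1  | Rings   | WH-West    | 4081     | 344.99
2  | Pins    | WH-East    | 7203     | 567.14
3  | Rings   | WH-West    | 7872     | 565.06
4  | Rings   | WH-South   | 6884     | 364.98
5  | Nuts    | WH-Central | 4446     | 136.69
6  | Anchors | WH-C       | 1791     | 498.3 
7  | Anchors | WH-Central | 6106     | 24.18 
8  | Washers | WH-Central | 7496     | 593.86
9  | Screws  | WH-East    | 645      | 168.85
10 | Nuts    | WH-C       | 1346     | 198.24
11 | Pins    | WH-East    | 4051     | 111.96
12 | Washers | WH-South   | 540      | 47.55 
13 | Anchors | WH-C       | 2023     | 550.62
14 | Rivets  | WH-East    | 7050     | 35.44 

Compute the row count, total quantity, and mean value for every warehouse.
SELECT warehouse,
       COUNT(*) as cnt,
       SUM(quantity) as total_quantity,
       AVG(value) as avg_value
FROM inventory
GROUP BY warehouse

Result:
  WH-C: 3 records, 5160 total quantity, 415.72 avg value
  WH-Central: 3 records, 18048 total quantity, 251.58 avg value
  WH-East: 4 records, 18949 total quantity, 220.85 avg value
  WH-South: 2 records, 7424 total quantity, 206.27 avg value
  WH-West: 2 records, 11953 total quantity, 455.03 avg value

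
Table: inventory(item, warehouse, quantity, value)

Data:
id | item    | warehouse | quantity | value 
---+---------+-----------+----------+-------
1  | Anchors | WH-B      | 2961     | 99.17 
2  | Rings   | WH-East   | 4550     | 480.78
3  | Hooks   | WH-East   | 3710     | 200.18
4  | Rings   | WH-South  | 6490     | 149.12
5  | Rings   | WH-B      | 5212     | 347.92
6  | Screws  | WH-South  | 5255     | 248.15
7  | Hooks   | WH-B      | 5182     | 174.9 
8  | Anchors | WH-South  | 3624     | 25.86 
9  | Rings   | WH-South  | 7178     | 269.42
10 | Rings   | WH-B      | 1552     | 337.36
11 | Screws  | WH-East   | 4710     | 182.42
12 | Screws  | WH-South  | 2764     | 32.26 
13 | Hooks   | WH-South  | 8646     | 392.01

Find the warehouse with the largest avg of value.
SELECT warehouse, AVG(value) as val
FROM inventory
GROUP BY warehouse
ORDER BY val DESC
LIMIT 1

Result: WH-East with avg(value) = 287.79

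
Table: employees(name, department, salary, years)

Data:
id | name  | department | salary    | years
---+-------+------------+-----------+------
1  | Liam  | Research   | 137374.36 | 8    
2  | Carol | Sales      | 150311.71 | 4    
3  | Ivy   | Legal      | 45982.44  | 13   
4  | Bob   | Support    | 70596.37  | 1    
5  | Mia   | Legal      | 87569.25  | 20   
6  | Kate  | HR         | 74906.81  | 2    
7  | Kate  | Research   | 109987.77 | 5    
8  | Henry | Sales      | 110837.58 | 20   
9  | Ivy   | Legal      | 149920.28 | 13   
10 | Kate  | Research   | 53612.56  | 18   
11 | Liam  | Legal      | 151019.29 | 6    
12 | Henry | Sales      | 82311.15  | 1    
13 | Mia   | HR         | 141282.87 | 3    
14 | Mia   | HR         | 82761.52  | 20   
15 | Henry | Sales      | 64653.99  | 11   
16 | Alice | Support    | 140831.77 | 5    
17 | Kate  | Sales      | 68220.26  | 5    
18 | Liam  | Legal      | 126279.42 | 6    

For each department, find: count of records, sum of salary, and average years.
SELECT department,
       COUNT(*) as cnt,
       SUM(salary) as total_salary,
       AVG(years) as avg_years
FROM employees
GROUP BY department

Result:
  HR: 3 records, 298951.20 total salary, 8.33 avg years
  Legal: 5 records, 560770.68 total salary, 11.60 avg years
  Research: 3 records, 300974.69 total salary, 10.33 avg years
  Sales: 5 records, 476334.69 total salary, 8.20 avg years
  Support: 2 records, 211428.14 total salary, 3.00 avg years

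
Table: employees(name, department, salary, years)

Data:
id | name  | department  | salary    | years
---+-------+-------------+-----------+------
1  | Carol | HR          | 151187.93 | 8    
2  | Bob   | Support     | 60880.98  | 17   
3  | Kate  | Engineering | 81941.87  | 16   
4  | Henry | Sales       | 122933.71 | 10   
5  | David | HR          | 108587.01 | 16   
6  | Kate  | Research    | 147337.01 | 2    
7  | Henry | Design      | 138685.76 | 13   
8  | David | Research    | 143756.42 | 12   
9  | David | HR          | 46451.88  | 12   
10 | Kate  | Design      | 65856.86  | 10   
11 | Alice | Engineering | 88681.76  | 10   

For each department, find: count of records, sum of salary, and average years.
SELECT department,
       COUNT(*) as cnt,
       SUM(salary) as total_salary,
       AVG(years) as avg_years
FROM employees
GROUP BY department

Result:
  Design: 2 records, 204542.62 total salary, 11.50 avg years
  Engineering: 2 records, 170623.63 total salary, 13.00 avg years
  HR: 3 records, 306226.82 total salary, 12.00 avg years
  Research: 2 records, 291093.43 total salary, 7.00 avg years
  Sales: 1 records, 122933.71 total salary, 10.00 avg years
  Support: 1 records, 60880.98 total salary, 17.00 avg years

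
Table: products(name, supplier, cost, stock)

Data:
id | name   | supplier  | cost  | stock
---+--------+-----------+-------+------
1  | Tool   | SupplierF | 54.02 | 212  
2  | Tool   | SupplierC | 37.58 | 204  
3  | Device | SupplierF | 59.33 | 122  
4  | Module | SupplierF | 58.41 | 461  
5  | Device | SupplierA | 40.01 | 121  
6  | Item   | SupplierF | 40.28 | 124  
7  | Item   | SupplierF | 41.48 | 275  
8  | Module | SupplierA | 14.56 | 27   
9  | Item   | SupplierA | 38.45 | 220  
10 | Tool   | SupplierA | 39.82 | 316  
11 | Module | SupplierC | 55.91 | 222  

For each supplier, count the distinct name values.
SELECT supplier, COUNT(DISTINCT name)
FROM products
GROUP BY supplier

Result:
  SupplierA: 4 distinct
  SupplierC: 2 distinct
  SupplierF: 4 distinct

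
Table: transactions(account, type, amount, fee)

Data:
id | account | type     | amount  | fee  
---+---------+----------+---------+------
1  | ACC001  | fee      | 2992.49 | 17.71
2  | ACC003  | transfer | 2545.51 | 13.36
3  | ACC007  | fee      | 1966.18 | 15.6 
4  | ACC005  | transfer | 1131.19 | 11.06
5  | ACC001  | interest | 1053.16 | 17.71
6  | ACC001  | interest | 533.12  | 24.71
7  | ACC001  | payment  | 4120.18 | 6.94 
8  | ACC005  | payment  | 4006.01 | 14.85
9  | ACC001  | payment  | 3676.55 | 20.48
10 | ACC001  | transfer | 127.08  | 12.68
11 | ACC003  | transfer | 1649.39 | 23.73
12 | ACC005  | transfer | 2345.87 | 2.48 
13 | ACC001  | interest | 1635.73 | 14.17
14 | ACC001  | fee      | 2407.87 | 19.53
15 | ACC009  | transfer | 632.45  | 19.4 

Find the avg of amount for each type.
SELECT type, AVG(amount) as result
FROM transactions
GROUP BY type

Result:
  fee: 2455.51
  interest: 1074.00
  payment: 3934.25
  transfer: 1405.25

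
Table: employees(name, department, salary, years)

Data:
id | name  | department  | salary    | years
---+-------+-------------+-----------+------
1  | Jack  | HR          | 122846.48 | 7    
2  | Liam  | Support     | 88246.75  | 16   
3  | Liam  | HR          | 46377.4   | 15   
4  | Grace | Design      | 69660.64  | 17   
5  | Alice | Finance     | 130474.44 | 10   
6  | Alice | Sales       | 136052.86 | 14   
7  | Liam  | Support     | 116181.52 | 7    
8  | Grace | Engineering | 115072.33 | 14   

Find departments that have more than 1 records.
SELECT department, COUNT(*) as cnt
FROM employees
GROUP BY department
HAVING COUNT(*) > 1

Result:
  HR: 2
  Support: 2

Note: HAVING filters groups after aggregation, WHERE filters rows before.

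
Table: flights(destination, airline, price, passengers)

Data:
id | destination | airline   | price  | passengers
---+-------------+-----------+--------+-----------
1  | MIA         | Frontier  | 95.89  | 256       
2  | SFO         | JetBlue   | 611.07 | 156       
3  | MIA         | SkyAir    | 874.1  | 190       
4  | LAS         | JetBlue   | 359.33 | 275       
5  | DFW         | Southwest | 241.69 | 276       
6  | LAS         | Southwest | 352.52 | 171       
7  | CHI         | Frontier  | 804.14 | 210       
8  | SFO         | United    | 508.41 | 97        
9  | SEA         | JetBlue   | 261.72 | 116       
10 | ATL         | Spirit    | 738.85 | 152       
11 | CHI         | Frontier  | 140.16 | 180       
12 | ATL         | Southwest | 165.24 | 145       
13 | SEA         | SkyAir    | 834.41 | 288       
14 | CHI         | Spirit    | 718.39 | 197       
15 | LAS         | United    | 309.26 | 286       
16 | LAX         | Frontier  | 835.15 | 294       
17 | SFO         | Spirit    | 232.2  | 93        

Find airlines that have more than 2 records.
SELECT airline, COUNT(*) as cnt
FROM flights
GROUP BY airline
HAVING COUNT(*) > 2

Result:
  Frontier: 4
  JetBlue: 3
  Southwest: 3
  Spirit: 3

Note: HAVING filters groups after aggregation, WHERE filters rows before.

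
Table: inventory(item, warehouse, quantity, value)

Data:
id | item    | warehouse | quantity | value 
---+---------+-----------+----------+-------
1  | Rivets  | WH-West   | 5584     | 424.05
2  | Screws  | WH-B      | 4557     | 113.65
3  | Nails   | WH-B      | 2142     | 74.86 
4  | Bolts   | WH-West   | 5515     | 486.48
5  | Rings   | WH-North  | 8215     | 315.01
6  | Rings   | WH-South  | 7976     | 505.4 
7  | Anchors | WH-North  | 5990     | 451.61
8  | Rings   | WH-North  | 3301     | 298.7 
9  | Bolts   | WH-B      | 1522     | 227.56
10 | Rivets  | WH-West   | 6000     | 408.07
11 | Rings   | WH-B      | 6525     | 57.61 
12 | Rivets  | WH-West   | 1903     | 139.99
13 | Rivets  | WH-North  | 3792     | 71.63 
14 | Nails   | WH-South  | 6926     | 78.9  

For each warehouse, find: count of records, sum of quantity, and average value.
SELECT warehouse,
       COUNT(*) as cnt,
       SUM(quantity) as total_quantity,
       AVG(value) as avg_value
FROM inventory
GROUP BY warehouse

Result:
  WH-B: 4 records, 14746 total quantity, 118.42 avg value
  WH-North: 4 records, 21298 total quantity, 284.24 avg value
  WH-South: 2 records, 14902 total quantity, 292.15 avg value
  WH-West: 4 records, 19002 total quantity, 364.65 avg value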